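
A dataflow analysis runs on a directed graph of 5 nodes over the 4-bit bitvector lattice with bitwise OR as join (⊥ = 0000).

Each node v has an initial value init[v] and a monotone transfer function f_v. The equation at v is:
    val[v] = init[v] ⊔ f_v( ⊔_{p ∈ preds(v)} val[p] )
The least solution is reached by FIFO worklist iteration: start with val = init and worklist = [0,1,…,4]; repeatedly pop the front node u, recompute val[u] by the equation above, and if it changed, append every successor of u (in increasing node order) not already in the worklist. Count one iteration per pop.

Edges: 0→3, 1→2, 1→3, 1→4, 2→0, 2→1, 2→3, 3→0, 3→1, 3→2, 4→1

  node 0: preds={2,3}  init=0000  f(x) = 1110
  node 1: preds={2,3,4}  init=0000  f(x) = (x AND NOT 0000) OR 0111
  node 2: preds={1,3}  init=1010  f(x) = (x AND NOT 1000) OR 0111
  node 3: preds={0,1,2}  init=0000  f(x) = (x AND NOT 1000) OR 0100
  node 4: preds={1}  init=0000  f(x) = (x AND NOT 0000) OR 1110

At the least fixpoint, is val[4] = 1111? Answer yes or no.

yes

Iteration log — 8 steps:
  step 1. node 0  ⊔preds=1010  new=1110  old=0000  +wl: 
  step 2. node 1  ⊔preds=1010  new=1111  old=0000  +wl: 
  step 3. node 2  ⊔preds=1111  new=1111  old=1010  +wl: 0,1
  step 4. node 3  ⊔preds=1111  new=0111  old=0000  +wl: 2
  step 5. node 4  ⊔preds=1111  new=1111  old=0000  +wl: 
  step 6. node 0  ⊔preds=1111  new=1110  stable
  step 7. node 1  ⊔preds=1111  new=1111  stable
  step 8. node 2  ⊔preds=1111  new=1111  stable

Least fixpoint reached:
  node 0: 1110
  node 1: 1111
  node 2: 1111
  node 3: 0111
  node 4: 1111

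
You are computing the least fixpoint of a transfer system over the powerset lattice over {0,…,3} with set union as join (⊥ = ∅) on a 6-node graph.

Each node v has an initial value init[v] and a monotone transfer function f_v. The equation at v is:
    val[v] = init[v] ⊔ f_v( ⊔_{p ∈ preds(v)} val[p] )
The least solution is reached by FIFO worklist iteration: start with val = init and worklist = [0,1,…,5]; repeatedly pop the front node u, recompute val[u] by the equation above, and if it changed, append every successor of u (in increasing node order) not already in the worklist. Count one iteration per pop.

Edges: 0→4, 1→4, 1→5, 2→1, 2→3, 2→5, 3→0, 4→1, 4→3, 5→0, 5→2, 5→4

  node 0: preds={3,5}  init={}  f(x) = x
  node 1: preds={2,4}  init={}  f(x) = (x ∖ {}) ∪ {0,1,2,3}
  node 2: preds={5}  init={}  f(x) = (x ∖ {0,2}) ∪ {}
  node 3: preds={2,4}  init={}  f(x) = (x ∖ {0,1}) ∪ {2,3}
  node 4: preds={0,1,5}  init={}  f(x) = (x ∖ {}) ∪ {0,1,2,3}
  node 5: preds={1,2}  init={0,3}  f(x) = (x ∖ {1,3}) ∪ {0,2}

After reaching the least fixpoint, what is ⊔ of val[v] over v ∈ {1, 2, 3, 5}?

Iteration log — 11 steps:
  step 1. node 0  ⊔preds={0,3}  new={0,3}  old={}  +wl: 
  step 2. node 1  ⊔preds={}  new={0,1,2,3}  old={}  +wl: 
  step 3. node 2  ⊔preds={0,3}  new={3}  old={}  +wl: 1
  step 4. node 3  ⊔preds={3}  new={2,3}  old={}  +wl: 0
  step 5. node 4  ⊔preds={0,1,2,3}  new={0,1,2,3}  old={}  +wl: 3
  step 6. node 5  ⊔preds={0,1,2,3}  new={0,2,3}  old={0,3}  +wl: 2,4
  step 7. node 1  ⊔preds={0,1,2,3}  new={0,1,2,3}  stable
  step 8. node 0  ⊔preds={0,2,3}  new={0,2,3}  old={0,3}  +wl: 
  step 9. node 3  ⊔preds={0,1,2,3}  new={2,3}  stable
  step 10. node 2  ⊔preds={0,2,3}  new={3}  stable
  step 11. node 4  ⊔preds={0,1,2,3}  new={0,1,2,3}  stable

Least fixpoint reached:
  node 0: {0,2,3}
  node 1: {0,1,2,3}
  node 2: {3}
  node 3: {2,3}
  node 4: {0,1,2,3}
  node 5: {0,2,3}

{0,1,2,3}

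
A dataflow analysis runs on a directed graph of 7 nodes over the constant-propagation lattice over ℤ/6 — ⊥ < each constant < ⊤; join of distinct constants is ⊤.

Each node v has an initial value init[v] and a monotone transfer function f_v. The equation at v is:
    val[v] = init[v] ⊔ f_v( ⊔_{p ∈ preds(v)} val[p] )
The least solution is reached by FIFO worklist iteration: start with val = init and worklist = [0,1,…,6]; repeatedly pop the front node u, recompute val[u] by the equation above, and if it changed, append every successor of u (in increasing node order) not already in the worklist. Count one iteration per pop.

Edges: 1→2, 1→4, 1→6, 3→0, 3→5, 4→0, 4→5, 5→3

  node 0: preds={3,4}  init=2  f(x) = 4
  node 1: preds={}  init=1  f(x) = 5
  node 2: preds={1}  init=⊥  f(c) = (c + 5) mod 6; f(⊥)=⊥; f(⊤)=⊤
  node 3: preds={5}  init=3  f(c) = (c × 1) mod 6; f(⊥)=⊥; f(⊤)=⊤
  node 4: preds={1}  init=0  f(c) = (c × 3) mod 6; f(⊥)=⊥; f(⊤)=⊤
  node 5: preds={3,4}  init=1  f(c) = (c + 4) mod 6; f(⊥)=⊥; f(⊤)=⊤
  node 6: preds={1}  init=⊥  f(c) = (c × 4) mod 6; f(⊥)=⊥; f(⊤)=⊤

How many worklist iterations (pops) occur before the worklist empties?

9

Worklist (9 pops):
  #1 pop 0: in=⊤ → ⊤ (was 2); enqueue []
  #2 pop 1: in=⊥ → ⊤ (was 1); enqueue []
  #3 pop 2: in=⊤ → ⊤ (was ⊥); enqueue []
  #4 pop 3: in=1 → ⊤ (was 3); enqueue [0]
  #5 pop 4: in=⊤ → ⊤ (was 0); enqueue []
  #6 pop 5: in=⊤ → ⊤ (was 1); enqueue [3]
  #7 pop 6: in=⊤ → ⊤ (was ⊥); enqueue []
  #8 pop 0: in=⊤ → ⊤ (no change)
  #9 pop 3: in=⊤ → ⊤ (no change)

Fixpoint:
  val[0] = ⊤
  val[1] = ⊤
  val[2] = ⊤
  val[3] = ⊤
  val[4] = ⊤
  val[5] = ⊤
  val[6] = ⊤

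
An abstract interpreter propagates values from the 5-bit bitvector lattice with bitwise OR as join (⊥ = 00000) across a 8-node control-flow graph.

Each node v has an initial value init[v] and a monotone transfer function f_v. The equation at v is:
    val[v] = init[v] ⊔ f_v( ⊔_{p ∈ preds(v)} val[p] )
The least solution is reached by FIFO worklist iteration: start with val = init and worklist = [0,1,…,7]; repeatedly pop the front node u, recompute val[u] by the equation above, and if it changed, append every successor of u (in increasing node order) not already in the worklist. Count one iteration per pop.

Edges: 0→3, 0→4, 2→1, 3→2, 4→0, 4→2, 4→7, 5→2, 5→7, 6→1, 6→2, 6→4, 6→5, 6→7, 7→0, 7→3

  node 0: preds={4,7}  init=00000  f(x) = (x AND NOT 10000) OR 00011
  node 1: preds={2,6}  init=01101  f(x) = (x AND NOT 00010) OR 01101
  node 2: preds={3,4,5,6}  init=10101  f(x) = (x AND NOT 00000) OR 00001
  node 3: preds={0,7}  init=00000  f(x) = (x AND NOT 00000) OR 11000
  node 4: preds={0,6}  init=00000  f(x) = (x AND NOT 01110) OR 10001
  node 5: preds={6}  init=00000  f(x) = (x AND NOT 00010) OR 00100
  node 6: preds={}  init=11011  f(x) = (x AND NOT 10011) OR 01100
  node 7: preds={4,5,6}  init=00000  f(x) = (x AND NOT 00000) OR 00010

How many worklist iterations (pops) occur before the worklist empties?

15

Iteration log — 15 steps:
  step 1. node 0  ⊔preds=00000  new=00011  old=00000  +wl: 
  step 2. node 1  ⊔preds=11111  new=11101  old=01101  +wl: 
  step 3. node 2  ⊔preds=11011  new=11111  old=10101  +wl: 1
  step 4. node 3  ⊔preds=00011  new=11011  old=00000  +wl: 2
  step 5. node 4  ⊔preds=11011  new=10001  old=00000  +wl: 0
  step 6. node 5  ⊔preds=11011  new=11101  old=00000  +wl: 
  step 7. node 6  ⊔preds=00000  new=11111  old=11011  +wl: 4,5
  step 8. node 7  ⊔preds=11111  new=11111  old=00000  +wl: 3
  step 9. node 1  ⊔preds=11111  new=11101  stable
  step 10. node 2  ⊔preds=11111  new=11111  stable
  step 11. node 0  ⊔preds=11111  new=01111  old=00011  +wl: 
  step 12. node 4  ⊔preds=11111  new=10001  stable
  step 13. node 5  ⊔preds=11111  new=11101  stable
  step 14. node 3  ⊔preds=11111  new=11111  old=11011  +wl: 2
  step 15. node 2  ⊔preds=11111  new=11111  stable

Least fixpoint reached:
  node 0: 01111
  node 1: 11101
  node 2: 11111
  node 3: 11111
  node 4: 10001
  node 5: 11101
  node 6: 11111
  node 7: 11111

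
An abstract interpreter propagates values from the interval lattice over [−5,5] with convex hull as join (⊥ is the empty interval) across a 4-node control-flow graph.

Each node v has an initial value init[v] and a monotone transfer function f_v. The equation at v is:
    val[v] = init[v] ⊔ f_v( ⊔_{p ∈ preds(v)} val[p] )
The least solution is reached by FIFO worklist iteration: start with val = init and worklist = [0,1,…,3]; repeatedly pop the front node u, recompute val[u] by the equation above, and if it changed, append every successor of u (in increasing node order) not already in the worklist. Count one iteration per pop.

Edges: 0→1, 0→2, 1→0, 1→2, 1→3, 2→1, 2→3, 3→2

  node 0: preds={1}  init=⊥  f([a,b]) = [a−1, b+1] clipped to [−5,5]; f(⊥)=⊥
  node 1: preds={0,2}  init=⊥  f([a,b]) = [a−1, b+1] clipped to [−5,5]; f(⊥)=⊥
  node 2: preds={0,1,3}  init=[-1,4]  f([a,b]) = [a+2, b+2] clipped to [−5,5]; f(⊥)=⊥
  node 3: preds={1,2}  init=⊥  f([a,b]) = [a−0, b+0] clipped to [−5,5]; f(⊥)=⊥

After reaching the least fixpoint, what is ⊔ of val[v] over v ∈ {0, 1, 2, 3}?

Iteration log — 15 steps:
  step 1. node 0  ⊔preds=⊥  new=⊥  stable
  step 2. node 1  ⊔preds=[-1,4]  new=[-2,5]  old=⊥  +wl: 0
  step 3. node 2  ⊔preds=[-2,5]  new=[-1,5]  old=[-1,4]  +wl: 1
  step 4. node 3  ⊔preds=[-2,5]  new=[-2,5]  old=⊥  +wl: 2
  step 5. node 0  ⊔preds=[-2,5]  new=[-3,5]  old=⊥  +wl: 
  step 6. node 1  ⊔preds=[-3,5]  new=[-4,5]  old=[-2,5]  +wl: 0,3
  step 7. node 2  ⊔preds=[-4,5]  new=[-2,5]  old=[-1,5]  +wl: 1
  step 8. node 0  ⊔preds=[-4,5]  new=[-5,5]  old=[-3,5]  +wl: 2
  step 9. node 3  ⊔preds=[-4,5]  new=[-4,5]  old=[-2,5]  +wl: 
  step 10. node 1  ⊔preds=[-5,5]  new=[-5,5]  old=[-4,5]  +wl: 0,3
  step 11. node 2  ⊔preds=[-5,5]  new=[-3,5]  old=[-2,5]  +wl: 1
  step 12. node 0  ⊔preds=[-5,5]  new=[-5,5]  stable
  step 13. node 3  ⊔preds=[-5,5]  new=[-5,5]  old=[-4,5]  +wl: 2
  step 14. node 1  ⊔preds=[-5,5]  new=[-5,5]  stable
  step 15. node 2  ⊔preds=[-5,5]  new=[-3,5]  stable

Least fixpoint reached:
  node 0: [-5,5]
  node 1: [-5,5]
  node 2: [-3,5]
  node 3: [-5,5]

[-5,5]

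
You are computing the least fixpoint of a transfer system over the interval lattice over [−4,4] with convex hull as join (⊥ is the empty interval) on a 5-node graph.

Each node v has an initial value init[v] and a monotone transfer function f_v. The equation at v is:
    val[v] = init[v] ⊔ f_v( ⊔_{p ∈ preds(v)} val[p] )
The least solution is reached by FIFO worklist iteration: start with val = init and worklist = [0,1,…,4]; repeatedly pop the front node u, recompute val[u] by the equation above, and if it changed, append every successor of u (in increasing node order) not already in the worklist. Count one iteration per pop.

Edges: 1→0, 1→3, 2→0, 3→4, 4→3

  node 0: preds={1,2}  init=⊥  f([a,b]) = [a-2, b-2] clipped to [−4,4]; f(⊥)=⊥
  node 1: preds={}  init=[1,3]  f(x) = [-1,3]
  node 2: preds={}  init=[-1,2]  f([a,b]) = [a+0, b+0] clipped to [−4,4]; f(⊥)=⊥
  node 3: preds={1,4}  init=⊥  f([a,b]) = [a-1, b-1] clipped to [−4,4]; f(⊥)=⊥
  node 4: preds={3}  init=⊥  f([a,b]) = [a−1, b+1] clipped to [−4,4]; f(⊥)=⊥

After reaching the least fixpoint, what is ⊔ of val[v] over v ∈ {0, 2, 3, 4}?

Trace (9 dequeues):
  [1] u=0 | in [-1,3] | out [-3,1] | prev ⊥ | push {}
  [2] u=1 | in ⊥ | out [-1,3] | prev [1,3] | push {0}
  [3] u=2 | in ⊥ | out [-1,2] | ==
  [4] u=3 | in [-1,3] | out [-2,2] | prev ⊥ | push {}
  [5] u=4 | in [-2,2] | out [-3,3] | prev ⊥ | push {3}
  [6] u=0 | in [-1,3] | out [-3,1] | ==
  [7] u=3 | in [-3,3] | out [-4,2] | prev [-2,2] | push {4}
  [8] u=4 | in [-4,2] | out [-4,3] | prev [-3,3] | push {3}
  [9] u=3 | in [-4,3] | out [-4,2] | ==

Converged values:
  [0] [-3,1]
  [1] [-1,3]
  [2] [-1,2]
  [3] [-4,2]
  [4] [-4,3]

[-4,3]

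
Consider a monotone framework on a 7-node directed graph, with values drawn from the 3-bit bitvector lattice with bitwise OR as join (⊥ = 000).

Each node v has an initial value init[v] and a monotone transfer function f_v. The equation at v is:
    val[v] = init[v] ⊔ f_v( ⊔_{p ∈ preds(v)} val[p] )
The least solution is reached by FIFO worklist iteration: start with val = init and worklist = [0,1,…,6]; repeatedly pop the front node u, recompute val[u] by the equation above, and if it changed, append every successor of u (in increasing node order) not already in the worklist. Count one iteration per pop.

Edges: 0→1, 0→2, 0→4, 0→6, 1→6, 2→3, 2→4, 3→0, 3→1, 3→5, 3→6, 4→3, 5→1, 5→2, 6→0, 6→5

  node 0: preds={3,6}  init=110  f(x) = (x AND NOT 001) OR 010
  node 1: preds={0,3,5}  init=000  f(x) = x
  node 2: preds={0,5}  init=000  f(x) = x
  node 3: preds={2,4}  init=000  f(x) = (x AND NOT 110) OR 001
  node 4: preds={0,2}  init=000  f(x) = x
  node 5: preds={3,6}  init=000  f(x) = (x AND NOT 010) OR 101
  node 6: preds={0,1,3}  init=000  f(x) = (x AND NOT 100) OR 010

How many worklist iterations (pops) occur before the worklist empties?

Iteration log — 16 steps:
  step 1. node 0  ⊔preds=000  new=110  stable
  step 2. node 1  ⊔preds=110  new=110  old=000  +wl: 
  step 3. node 2  ⊔preds=110  new=110  old=000  +wl: 
  step 4. node 3  ⊔preds=110  new=001  old=000  +wl: 0,1
  step 5. node 4  ⊔preds=110  new=110  old=000  +wl: 3
  step 6. node 5  ⊔preds=001  new=101  old=000  +wl: 2
  step 7. node 6  ⊔preds=111  new=011  old=000  +wl: 5
  step 8. node 0  ⊔preds=011  new=110  stable
  step 9. node 1  ⊔preds=111  new=111  old=110  +wl: 6
  step 10. node 3  ⊔preds=110  new=001  stable
  step 11. node 2  ⊔preds=111  new=111  old=110  +wl: 3,4
  step 12. node 5  ⊔preds=011  new=101  stable
  step 13. node 6  ⊔preds=111  new=011  stable
  step 14. node 3  ⊔preds=111  new=001  stable
  step 15. node 4  ⊔preds=111  new=111  old=110  +wl: 3
  step 16. node 3  ⊔preds=111  new=001  stable

Least fixpoint reached:
  node 0: 110
  node 1: 111
  node 2: 111
  node 3: 001
  node 4: 111
  node 5: 101
  node 6: 011

16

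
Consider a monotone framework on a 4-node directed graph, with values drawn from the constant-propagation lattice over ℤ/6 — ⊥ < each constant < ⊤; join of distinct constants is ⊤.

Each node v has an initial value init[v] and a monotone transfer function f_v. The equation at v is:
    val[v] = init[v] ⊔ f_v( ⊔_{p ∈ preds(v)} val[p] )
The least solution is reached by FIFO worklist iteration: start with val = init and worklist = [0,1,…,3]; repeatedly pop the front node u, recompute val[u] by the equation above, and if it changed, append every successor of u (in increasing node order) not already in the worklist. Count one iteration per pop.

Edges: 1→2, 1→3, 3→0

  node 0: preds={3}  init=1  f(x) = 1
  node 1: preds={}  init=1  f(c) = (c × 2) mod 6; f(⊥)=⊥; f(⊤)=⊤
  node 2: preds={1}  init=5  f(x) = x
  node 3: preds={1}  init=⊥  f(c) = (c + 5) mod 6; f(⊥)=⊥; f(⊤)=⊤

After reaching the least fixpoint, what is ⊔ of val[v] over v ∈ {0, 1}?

Worklist (5 pops):
  #1 pop 0: in=⊥ → 1 (no change)
  #2 pop 1: in=⊥ → 1 (no change)
  #3 pop 2: in=1 → ⊤ (was 5); enqueue []
  #4 pop 3: in=1 → 0 (was ⊥); enqueue [0]
  #5 pop 0: in=0 → 1 (no change)

Fixpoint:
  val[0] = 1
  val[1] = 1
  val[2] = ⊤
  val[3] = 0

1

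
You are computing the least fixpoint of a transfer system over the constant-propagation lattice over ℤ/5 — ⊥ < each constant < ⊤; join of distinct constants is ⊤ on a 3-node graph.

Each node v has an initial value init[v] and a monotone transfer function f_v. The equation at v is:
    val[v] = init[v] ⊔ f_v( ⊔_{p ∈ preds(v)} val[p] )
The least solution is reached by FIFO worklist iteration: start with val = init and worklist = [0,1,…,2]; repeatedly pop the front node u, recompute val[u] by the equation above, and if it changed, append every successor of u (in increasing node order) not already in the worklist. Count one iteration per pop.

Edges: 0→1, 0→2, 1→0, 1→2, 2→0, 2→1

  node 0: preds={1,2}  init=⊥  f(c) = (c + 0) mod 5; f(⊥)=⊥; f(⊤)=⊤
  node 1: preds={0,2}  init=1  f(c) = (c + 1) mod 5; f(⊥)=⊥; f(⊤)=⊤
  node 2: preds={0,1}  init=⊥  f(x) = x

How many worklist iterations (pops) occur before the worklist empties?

Trace (6 dequeues):
  [1] u=0 | in 1 | out 1 | prev ⊥ | push {}
  [2] u=1 | in 1 | out ⊤ | prev 1 | push {0}
  [3] u=2 | in ⊤ | out ⊤ | prev ⊥ | push {1}
  [4] u=0 | in ⊤ | out ⊤ | prev 1 | push {2}
  [5] u=1 | in ⊤ | out ⊤ | ==
  [6] u=2 | in ⊤ | out ⊤ | ==

Converged values:
  [0] ⊤
  [1] ⊤
  [2] ⊤

6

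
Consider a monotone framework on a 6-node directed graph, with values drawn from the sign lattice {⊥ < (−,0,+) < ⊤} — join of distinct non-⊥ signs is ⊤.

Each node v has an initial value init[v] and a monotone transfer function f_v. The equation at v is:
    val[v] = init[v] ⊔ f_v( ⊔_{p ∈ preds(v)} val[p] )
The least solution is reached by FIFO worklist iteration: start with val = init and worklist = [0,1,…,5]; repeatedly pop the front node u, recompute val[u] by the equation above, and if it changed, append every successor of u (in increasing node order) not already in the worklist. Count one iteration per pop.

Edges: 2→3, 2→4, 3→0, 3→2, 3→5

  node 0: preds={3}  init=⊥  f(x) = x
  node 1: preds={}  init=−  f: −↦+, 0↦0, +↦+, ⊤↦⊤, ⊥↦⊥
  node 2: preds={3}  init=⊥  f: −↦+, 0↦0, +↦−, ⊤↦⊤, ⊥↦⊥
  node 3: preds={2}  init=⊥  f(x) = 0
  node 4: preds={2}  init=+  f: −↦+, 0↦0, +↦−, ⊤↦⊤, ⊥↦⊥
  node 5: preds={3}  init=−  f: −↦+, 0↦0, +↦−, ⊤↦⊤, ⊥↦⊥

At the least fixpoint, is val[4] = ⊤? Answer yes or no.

yes

Trace (10 dequeues):
  [1] u=0 | in ⊥ | out ⊥ | ==
  [2] u=1 | in ⊥ | out − | ==
  [3] u=2 | in ⊥ | out ⊥ | ==
  [4] u=3 | in ⊥ | out 0 | prev ⊥ | push {0,2}
  [5] u=4 | in ⊥ | out + | ==
  [6] u=5 | in 0 | out ⊤ | prev − | push {}
  [7] u=0 | in 0 | out 0 | prev ⊥ | push {}
  [8] u=2 | in 0 | out 0 | prev ⊥ | push {3,4}
  [9] u=3 | in 0 | out 0 | ==
  [10] u=4 | in 0 | out ⊤ | prev + | push {}

Converged values:
  [0] 0
  [1] −
  [2] 0
  [3] 0
  [4] ⊤
  [5] ⊤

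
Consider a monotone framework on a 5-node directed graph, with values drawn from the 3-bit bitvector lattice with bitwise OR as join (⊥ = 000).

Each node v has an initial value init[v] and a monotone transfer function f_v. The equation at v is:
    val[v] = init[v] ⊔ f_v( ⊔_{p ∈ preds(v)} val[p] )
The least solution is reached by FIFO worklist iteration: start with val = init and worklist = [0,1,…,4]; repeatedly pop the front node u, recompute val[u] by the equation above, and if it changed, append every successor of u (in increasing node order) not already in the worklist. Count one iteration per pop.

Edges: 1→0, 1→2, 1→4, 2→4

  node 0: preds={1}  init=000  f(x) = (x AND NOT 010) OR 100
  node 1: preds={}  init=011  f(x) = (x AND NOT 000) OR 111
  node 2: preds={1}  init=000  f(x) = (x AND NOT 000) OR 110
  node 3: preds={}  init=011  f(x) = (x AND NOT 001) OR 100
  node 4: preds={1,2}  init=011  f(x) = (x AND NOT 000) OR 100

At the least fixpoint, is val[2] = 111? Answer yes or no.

yes

Iteration log — 6 steps:
  step 1. node 0  ⊔preds=011  new=101  old=000  +wl: 
  step 2. node 1  ⊔preds=000  new=111  old=011  +wl: 0
  step 3. node 2  ⊔preds=111  new=111  old=000  +wl: 
  step 4. node 3  ⊔preds=000  new=111  old=011  +wl: 
  step 5. node 4  ⊔preds=111  new=111  old=011  +wl: 
  step 6. node 0  ⊔preds=111  new=101  stable

Least fixpoint reached:
  node 0: 101
  node 1: 111
  node 2: 111
  node 3: 111
  node 4: 111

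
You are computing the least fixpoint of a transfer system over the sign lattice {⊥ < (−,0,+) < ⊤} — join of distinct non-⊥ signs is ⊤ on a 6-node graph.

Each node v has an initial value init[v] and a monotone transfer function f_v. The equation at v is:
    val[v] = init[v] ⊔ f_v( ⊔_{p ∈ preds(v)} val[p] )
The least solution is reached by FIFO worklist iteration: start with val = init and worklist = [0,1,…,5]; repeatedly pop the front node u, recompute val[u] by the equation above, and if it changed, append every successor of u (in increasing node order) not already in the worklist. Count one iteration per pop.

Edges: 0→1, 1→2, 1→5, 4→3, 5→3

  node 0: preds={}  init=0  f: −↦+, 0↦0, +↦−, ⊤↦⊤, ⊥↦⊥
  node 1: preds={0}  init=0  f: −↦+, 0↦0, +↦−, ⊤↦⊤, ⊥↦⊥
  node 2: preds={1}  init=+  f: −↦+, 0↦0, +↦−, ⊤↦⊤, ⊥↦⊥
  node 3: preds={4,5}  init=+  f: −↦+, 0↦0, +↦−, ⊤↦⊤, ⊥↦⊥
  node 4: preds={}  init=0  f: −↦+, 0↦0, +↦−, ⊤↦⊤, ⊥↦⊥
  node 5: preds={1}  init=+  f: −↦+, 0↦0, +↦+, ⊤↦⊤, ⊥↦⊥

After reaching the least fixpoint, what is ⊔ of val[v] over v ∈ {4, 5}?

⊤

Worklist (7 pops):
  #1 pop 0: in=⊥ → 0 (no change)
  #2 pop 1: in=0 → 0 (no change)
  #3 pop 2: in=0 → ⊤ (was +); enqueue []
  #4 pop 3: in=⊤ → ⊤ (was +); enqueue []
  #5 pop 4: in=⊥ → 0 (no change)
  #6 pop 5: in=0 → ⊤ (was +); enqueue [3]
  #7 pop 3: in=⊤ → ⊤ (no change)

Fixpoint:
  val[0] = 0
  val[1] = 0
  val[2] = ⊤
  val[3] = ⊤
  val[4] = 0
  val[5] = ⊤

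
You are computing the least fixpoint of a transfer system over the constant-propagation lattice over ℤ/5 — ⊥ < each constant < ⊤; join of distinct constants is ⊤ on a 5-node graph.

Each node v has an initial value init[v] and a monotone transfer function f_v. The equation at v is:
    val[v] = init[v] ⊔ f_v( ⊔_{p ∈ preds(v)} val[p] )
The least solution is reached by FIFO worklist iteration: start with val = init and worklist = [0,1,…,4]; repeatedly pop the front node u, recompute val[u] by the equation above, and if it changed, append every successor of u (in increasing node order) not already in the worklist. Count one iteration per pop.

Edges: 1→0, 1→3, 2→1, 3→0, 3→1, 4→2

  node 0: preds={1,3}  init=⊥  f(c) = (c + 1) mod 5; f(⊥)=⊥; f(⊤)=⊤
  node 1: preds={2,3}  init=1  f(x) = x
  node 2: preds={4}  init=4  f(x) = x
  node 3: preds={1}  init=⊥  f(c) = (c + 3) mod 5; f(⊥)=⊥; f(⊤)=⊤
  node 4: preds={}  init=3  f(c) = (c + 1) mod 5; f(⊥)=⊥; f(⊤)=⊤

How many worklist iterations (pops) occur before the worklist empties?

7

Worklist (7 pops):
  #1 pop 0: in=1 → 2 (was ⊥); enqueue []
  #2 pop 1: in=4 → ⊤ (was 1); enqueue [0]
  #3 pop 2: in=3 → ⊤ (was 4); enqueue [1]
  #4 pop 3: in=⊤ → ⊤ (was ⊥); enqueue []
  #5 pop 4: in=⊥ → 3 (no change)
  #6 pop 0: in=⊤ → ⊤ (was 2); enqueue []
  #7 pop 1: in=⊤ → ⊤ (no change)

Fixpoint:
  val[0] = ⊤
  val[1] = ⊤
  val[2] = ⊤
  val[3] = ⊤
  val[4] = 3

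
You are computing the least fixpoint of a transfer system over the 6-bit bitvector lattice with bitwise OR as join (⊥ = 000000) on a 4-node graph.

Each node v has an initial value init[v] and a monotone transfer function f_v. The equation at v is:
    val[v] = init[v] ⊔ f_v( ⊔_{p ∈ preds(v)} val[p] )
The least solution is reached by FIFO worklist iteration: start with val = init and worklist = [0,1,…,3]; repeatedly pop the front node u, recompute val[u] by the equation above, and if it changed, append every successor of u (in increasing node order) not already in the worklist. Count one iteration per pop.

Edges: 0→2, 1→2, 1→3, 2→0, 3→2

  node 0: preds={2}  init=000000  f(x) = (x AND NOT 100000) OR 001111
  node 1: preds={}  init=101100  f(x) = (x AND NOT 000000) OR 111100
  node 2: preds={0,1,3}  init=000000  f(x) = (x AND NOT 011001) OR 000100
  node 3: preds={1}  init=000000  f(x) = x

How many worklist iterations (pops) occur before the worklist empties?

6

Worklist (6 pops):
  #1 pop 0: in=000000 → 001111 (was 000000); enqueue []
  #2 pop 1: in=000000 → 111100 (was 101100); enqueue []
  #3 pop 2: in=111111 → 100110 (was 000000); enqueue [0]
  #4 pop 3: in=111100 → 111100 (was 000000); enqueue [2]
  #5 pop 0: in=100110 → 001111 (no change)
  #6 pop 2: in=111111 → 100110 (no change)

Fixpoint:
  val[0] = 001111
  val[1] = 111100
  val[2] = 100110
  val[3] = 111100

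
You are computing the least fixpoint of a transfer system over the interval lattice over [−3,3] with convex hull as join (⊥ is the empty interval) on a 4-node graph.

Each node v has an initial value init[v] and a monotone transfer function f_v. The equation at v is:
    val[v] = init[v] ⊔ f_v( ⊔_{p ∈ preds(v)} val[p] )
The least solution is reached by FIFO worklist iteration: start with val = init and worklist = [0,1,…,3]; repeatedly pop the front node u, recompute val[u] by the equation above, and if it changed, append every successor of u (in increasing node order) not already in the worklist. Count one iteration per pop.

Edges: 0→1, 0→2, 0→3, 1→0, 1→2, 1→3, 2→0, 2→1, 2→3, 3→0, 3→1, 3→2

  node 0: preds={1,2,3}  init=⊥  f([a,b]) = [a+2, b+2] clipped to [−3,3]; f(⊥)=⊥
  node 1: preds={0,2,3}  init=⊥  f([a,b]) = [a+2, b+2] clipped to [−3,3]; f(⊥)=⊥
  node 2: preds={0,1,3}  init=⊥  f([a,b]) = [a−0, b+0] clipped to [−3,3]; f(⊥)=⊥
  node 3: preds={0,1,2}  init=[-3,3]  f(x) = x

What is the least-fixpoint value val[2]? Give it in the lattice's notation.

Worklist (6 pops):
  #1 pop 0: in=[-3,3] → [-1,3] (was ⊥); enqueue []
  #2 pop 1: in=[-3,3] → [-1,3] (was ⊥); enqueue [0]
  #3 pop 2: in=[-3,3] → [-3,3] (was ⊥); enqueue [1]
  #4 pop 3: in=[-3,3] → [-3,3] (no change)
  #5 pop 0: in=[-3,3] → [-1,3] (no change)
  #6 pop 1: in=[-3,3] → [-1,3] (no change)

Fixpoint:
  val[0] = [-1,3]
  val[1] = [-1,3]
  val[2] = [-3,3]
  val[3] = [-3,3]

[-3,3]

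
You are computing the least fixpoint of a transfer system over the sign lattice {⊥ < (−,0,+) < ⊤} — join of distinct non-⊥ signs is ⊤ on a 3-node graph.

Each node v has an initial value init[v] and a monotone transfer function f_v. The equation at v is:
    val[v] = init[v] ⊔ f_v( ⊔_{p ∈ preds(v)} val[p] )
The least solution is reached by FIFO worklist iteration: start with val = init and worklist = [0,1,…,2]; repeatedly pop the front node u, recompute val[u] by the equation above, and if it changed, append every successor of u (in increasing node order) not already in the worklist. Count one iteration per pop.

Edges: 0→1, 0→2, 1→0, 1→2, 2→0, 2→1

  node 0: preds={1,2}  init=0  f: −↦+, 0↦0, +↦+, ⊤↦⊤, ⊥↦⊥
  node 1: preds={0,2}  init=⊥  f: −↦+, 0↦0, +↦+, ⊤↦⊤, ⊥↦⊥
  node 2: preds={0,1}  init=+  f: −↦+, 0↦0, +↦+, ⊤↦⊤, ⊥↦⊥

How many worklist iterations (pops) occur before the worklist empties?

Trace (5 dequeues):
  [1] u=0 | in + | out ⊤ | prev 0 | push {}
  [2] u=1 | in ⊤ | out ⊤ | prev ⊥ | push {0}
  [3] u=2 | in ⊤ | out ⊤ | prev + | push {1}
  [4] u=0 | in ⊤ | out ⊤ | ==
  [5] u=1 | in ⊤ | out ⊤ | ==

Converged values:
  [0] ⊤
  [1] ⊤
  [2] ⊤

5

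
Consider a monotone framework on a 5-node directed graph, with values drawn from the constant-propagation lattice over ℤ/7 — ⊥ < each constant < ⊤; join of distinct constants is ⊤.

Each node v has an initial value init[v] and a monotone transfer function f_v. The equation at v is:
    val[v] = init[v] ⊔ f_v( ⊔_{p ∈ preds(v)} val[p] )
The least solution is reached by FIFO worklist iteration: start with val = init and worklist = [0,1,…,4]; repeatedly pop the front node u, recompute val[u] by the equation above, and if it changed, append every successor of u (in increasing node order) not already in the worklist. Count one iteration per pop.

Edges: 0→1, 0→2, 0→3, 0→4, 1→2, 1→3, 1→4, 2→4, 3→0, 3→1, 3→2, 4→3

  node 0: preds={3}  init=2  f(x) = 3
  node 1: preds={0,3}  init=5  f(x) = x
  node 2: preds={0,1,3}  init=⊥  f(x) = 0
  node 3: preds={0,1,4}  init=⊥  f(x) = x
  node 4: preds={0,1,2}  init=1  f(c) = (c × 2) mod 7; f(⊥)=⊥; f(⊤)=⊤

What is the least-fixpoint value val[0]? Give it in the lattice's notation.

Trace (9 dequeues):
  [1] u=0 | in ⊥ | out ⊤ | prev 2 | push {}
  [2] u=1 | in ⊤ | out ⊤ | prev 5 | push {}
  [3] u=2 | in ⊤ | out 0 | prev ⊥ | push {}
  [4] u=3 | in ⊤ | out ⊤ | prev ⊥ | push {0,1,2}
  [5] u=4 | in ⊤ | out ⊤ | prev 1 | push {3}
  [6] u=0 | in ⊤ | out ⊤ | ==
  [7] u=1 | in ⊤ | out ⊤ | ==
  [8] u=2 | in ⊤ | out 0 | ==
  [9] u=3 | in ⊤ | out ⊤ | ==

Converged values:
  [0] ⊤
  [1] ⊤
  [2] 0
  [3] ⊤
  [4] ⊤

⊤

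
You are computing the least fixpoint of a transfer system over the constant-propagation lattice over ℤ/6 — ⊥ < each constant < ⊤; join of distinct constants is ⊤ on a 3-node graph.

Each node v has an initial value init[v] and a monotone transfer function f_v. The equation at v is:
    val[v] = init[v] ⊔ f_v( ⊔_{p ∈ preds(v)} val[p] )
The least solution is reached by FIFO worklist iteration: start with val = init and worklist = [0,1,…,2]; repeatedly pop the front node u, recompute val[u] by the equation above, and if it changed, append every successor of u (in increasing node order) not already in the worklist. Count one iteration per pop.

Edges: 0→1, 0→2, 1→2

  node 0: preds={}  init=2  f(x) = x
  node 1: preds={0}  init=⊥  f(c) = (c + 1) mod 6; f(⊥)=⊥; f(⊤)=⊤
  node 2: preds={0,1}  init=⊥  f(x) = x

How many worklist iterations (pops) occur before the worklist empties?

Trace (3 dequeues):
  [1] u=0 | in ⊥ | out 2 | ==
  [2] u=1 | in 2 | out 3 | prev ⊥ | push {}
  [3] u=2 | in ⊤ | out ⊤ | prev ⊥ | push {}

Converged values:
  [0] 2
  [1] 3
  [2] ⊤

3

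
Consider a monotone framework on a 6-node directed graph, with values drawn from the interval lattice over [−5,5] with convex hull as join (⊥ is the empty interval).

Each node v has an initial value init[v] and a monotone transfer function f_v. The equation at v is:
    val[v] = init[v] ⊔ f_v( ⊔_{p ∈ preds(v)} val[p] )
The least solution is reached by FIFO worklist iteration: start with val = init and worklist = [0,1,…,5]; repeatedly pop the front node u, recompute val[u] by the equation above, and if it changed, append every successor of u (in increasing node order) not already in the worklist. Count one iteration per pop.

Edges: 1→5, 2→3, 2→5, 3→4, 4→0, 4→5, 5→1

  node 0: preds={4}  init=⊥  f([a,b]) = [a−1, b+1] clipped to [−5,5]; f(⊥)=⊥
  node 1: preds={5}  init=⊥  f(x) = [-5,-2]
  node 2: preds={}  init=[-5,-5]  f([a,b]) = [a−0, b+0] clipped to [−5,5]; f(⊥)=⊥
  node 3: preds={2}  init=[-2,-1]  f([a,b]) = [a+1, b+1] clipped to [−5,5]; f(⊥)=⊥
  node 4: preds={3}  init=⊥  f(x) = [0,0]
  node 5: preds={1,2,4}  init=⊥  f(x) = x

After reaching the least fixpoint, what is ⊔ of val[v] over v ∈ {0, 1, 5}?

Iteration log — 8 steps:
  step 1. node 0  ⊔preds=⊥  new=⊥  stable
  step 2. node 1  ⊔preds=⊥  new=[-5,-2]  old=⊥  +wl: 
  step 3. node 2  ⊔preds=⊥  new=[-5,-5]  stable
  step 4. node 3  ⊔preds=[-5,-5]  new=[-4,-1]  old=[-2,-1]  +wl: 
  step 5. node 4  ⊔preds=[-4,-1]  new=[0,0]  old=⊥  +wl: 0
  step 6. node 5  ⊔preds=[-5,0]  new=[-5,0]  old=⊥  +wl: 1
  step 7. node 0  ⊔preds=[0,0]  new=[-1,1]  old=⊥  +wl: 
  step 8. node 1  ⊔preds=[-5,0]  new=[-5,-2]  stable

Least fixpoint reached:
  node 0: [-1,1]
  node 1: [-5,-2]
  node 2: [-5,-5]
  node 3: [-4,-1]
  node 4: [0,0]
  node 5: [-5,0]

[-5,1]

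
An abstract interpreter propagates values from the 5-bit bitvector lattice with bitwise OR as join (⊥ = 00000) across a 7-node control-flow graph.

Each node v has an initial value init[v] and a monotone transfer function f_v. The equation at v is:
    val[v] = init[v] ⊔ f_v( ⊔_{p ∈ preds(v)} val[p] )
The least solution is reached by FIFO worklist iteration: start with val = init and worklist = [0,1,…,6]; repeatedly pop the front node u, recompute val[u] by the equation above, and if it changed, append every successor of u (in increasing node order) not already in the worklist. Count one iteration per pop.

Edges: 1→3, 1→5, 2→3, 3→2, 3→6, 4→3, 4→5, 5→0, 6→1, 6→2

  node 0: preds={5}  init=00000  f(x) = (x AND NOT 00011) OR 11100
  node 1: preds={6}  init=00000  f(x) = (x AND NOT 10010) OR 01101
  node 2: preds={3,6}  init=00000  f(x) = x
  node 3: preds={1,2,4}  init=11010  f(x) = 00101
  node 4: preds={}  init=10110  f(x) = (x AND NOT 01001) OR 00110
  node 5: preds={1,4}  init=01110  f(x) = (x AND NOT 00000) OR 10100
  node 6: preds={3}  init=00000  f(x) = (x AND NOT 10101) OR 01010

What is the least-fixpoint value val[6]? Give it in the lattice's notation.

Iteration log — 11 steps:
  step 1. node 0  ⊔preds=01110  new=11100  old=00000  +wl: 
  step 2. node 1  ⊔preds=00000  new=01101  old=00000  +wl: 
  step 3. node 2  ⊔preds=11010  new=11010  old=00000  +wl: 
  step 4. node 3  ⊔preds=11111  new=11111  old=11010  +wl: 2
  step 5. node 4  ⊔preds=00000  new=10110  stable
  step 6. node 5  ⊔preds=11111  new=11111  old=01110  +wl: 0
  step 7. node 6  ⊔preds=11111  new=01010  old=00000  +wl: 1
  step 8. node 2  ⊔preds=11111  new=11111  old=11010  +wl: 3
  step 9. node 0  ⊔preds=11111  new=11100  stable
  step 10. node 1  ⊔preds=01010  new=01101  stable
  step 11. node 3  ⊔preds=11111  new=11111  stable

Least fixpoint reached:
  node 0: 11100
  node 1: 01101
  node 2: 11111
  node 3: 11111
  node 4: 10110
  node 5: 11111
  node 6: 01010

01010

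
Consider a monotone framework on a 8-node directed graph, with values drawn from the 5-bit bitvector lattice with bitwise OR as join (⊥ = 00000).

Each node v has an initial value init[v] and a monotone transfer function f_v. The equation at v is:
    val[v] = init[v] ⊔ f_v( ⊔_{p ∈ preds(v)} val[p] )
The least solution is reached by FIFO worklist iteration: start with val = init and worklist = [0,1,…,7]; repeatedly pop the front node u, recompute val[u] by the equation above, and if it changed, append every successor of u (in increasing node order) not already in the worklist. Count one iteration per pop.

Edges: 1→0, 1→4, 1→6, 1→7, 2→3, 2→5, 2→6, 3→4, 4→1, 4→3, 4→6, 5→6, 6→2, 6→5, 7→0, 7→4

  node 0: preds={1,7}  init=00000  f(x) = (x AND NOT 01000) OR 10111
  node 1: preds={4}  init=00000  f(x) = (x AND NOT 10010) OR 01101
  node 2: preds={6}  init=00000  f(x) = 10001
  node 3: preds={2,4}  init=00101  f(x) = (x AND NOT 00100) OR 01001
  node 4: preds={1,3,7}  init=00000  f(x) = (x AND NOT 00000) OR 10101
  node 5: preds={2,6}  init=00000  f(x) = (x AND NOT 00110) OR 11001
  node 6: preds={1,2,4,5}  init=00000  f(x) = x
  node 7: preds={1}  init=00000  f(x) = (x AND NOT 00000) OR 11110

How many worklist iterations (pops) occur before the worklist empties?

20

Iteration log — 20 steps:
  step 1. node 0  ⊔preds=00000  new=10111  old=00000  +wl: 
  step 2. node 1  ⊔preds=00000  new=01101  old=00000  +wl: 0
  step 3. node 2  ⊔preds=00000  new=10001  old=00000  +wl: 
  step 4. node 3  ⊔preds=10001  new=11101  old=00101  +wl: 
  step 5. node 4  ⊔preds=11101  new=11101  old=00000  +wl: 1,3
  step 6. node 5  ⊔preds=10001  new=11001  old=00000  +wl: 
  step 7. node 6  ⊔preds=11101  new=11101  old=00000  +wl: 2,5
  step 8. node 7  ⊔preds=01101  new=11111  old=00000  +wl: 4
  step 9. node 0  ⊔preds=11111  new=10111  stable
  step 10. node 1  ⊔preds=11101  new=01101  stable
  step 11. node 3  ⊔preds=11101  new=11101  stable
  step 12. node 2  ⊔preds=11101  new=10001  stable
  step 13. node 5  ⊔preds=11101  new=11001  stable
  step 14. node 4  ⊔preds=11111  new=11111  old=11101  +wl: 1,3,6
  step 15. node 1  ⊔preds=11111  new=01101  stable
  step 16. node 3  ⊔preds=11111  new=11111  old=11101  +wl: 4
  step 17. node 6  ⊔preds=11111  new=11111  old=11101  +wl: 2,5
  step 18. node 4  ⊔preds=11111  new=11111  stable
  step 19. node 2  ⊔preds=11111  new=10001  stable
  step 20. node 5  ⊔preds=11111  new=11001  stable

Least fixpoint reached:
  node 0: 10111
  node 1: 01101
  node 2: 10001
  node 3: 11111
  node 4: 11111
  node 5: 11001
  node 6: 11111
  node 7: 11111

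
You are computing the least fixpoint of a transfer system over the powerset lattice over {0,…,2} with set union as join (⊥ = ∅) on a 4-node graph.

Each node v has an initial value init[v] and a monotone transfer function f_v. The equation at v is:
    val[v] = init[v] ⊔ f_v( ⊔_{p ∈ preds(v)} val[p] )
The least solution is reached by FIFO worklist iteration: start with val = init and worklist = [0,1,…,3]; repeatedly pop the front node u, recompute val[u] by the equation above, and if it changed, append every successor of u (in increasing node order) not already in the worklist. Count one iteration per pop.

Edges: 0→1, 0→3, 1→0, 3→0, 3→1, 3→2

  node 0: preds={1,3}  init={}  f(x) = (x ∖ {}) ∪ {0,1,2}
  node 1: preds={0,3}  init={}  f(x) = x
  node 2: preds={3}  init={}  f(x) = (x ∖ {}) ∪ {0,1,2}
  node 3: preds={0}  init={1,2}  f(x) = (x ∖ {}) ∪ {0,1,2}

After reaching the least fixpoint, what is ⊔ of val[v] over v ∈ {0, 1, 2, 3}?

{0,1,2}

Worklist (7 pops):
  #1 pop 0: in={1,2} → {0,1,2} (was {}); enqueue []
  #2 pop 1: in={0,1,2} → {0,1,2} (was {}); enqueue [0]
  #3 pop 2: in={1,2} → {0,1,2} (was {}); enqueue []
  #4 pop 3: in={0,1,2} → {0,1,2} (was {1,2}); enqueue [1,2]
  #5 pop 0: in={0,1,2} → {0,1,2} (no change)
  #6 pop 1: in={0,1,2} → {0,1,2} (no change)
  #7 pop 2: in={0,1,2} → {0,1,2} (no change)

Fixpoint:
  val[0] = {0,1,2}
  val[1] = {0,1,2}
  val[2] = {0,1,2}
  val[3] = {0,1,2}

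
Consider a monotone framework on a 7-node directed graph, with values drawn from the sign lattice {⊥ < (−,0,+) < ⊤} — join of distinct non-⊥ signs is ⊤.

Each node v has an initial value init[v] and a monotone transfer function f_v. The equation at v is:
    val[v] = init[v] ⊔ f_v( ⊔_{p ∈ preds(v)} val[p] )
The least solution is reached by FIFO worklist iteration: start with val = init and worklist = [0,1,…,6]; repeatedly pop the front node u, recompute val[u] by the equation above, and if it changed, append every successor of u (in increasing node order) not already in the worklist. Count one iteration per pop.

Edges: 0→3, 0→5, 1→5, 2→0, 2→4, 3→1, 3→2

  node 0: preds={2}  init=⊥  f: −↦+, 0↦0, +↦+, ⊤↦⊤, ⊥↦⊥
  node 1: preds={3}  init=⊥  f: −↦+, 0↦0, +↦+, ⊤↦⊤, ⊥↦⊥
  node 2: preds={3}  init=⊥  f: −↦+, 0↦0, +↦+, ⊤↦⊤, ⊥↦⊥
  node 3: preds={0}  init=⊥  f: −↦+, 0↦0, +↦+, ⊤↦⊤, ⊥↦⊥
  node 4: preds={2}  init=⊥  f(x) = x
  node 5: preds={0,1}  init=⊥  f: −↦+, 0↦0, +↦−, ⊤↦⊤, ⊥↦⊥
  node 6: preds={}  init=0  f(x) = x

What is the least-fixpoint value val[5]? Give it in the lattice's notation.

⊥

Iteration log — 7 steps:
  step 1. node 0  ⊔preds=⊥  new=⊥  stable
  step 2. node 1  ⊔preds=⊥  new=⊥  stable
  step 3. node 2  ⊔preds=⊥  new=⊥  stable
  step 4. node 3  ⊔preds=⊥  new=⊥  stable
  step 5. node 4  ⊔preds=⊥  new=⊥  stable
  step 6. node 5  ⊔preds=⊥  new=⊥  stable
  step 7. node 6  ⊔preds=⊥  new=0  stable

Least fixpoint reached:
  node 0: ⊥
  node 1: ⊥
  node 2: ⊥
  node 3: ⊥
  node 4: ⊥
  node 5: ⊥
  node 6: 0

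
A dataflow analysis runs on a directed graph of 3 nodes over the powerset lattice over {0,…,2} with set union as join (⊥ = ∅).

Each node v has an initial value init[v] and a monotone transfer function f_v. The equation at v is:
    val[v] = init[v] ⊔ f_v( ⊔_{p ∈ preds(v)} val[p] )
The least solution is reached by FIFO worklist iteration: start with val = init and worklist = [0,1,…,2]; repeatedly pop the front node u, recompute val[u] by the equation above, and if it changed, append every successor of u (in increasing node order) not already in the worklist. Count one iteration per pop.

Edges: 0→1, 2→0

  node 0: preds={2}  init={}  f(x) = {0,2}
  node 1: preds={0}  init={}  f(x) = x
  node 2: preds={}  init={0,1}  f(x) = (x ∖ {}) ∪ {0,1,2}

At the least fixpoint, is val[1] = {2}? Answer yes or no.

no

Trace (4 dequeues):
  [1] u=0 | in {0,1} | out {0,2} | prev {} | push {}
  [2] u=1 | in {0,2} | out {0,2} | prev {} | push {}
  [3] u=2 | in {} | out {0,1,2} | prev {0,1} | push {0}
  [4] u=0 | in {0,1,2} | out {0,2} | ==

Converged values:
  [0] {0,2}
  [1] {0,2}
  [2] {0,1,2}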